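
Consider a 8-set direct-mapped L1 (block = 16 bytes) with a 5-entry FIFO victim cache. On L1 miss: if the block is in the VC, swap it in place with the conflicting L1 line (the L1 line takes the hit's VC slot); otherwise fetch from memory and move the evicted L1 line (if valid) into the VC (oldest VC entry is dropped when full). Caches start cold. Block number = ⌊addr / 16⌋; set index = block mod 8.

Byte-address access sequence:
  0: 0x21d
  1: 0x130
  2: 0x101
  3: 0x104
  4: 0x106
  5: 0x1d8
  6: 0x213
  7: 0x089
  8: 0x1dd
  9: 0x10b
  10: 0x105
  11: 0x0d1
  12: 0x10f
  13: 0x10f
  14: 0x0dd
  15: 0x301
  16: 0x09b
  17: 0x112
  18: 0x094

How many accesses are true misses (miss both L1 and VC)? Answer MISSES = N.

MISSES = 9

#0 0x21d→b33/s1 MISS; vc=[]
#1 0x130→b19/s3 MISS; vc=[]
#2 0x101→b16/s0 MISS; vc=[]
#3 0x104→b16/s0 L1-HIT; vc=[]
#4 0x106→b16/s0 L1-HIT; vc=[]
#5 0x1d8→b29/s5 MISS; vc=[]
#6 0x213→b33/s1 L1-HIT; vc=[]
#7 0x89→b8/s0 MISS; vc=[16]
#8 0x1dd→b29/s5 L1-HIT; vc=[16]
#9 0x10b→b16/s0 VC-HIT; vc=[8]
#10 0x105→b16/s0 L1-HIT; vc=[8]
#11 0xd1→b13/s5 MISS; vc=[8,29]
#12 0x10f→b16/s0 L1-HIT; vc=[8,29]
#13 0x10f→b16/s0 L1-HIT; vc=[8,29]
#14 0xdd→b13/s5 L1-HIT; vc=[8,29]
#15 0x301→b48/s0 MISS; vc=[8,29,16]
#16 0x9b→b9/s1 MISS; vc=[8,29,16,33]
#17 0x112→b17/s1 MISS; vc=[8,29,16,33,9]
#18 0x94→b9/s1 VC-HIT; vc=[8,29,16,33,17]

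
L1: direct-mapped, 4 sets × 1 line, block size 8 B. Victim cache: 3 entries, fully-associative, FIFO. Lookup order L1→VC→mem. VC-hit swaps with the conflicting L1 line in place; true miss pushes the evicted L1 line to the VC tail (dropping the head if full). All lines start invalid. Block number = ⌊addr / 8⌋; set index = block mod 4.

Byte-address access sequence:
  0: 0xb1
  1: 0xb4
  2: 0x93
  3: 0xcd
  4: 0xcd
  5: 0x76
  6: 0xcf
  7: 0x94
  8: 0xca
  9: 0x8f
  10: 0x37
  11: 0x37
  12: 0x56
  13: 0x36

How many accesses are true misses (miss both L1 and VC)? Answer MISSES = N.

#0 0xb1→b22/s2 MISS; vc=[]
#1 0xb4→b22/s2 L1-HIT; vc=[]
#2 0x93→b18/s2 MISS; vc=[22]
#3 0xcd→b25/s1 MISS; vc=[22]
#4 0xcd→b25/s1 L1-HIT; vc=[22]
#5 0x76→b14/s2 MISS; vc=[22,18]
#6 0xcf→b25/s1 L1-HIT; vc=[22,18]
#7 0x94→b18/s2 VC-HIT; vc=[22,14]
#8 0xca→b25/s1 L1-HIT; vc=[22,14]
#9 0x8f→b17/s1 MISS; vc=[22,14,25]
#10 0x37→b6/s2 MISS; vc=[14,25,18]
#11 0x37→b6/s2 L1-HIT; vc=[14,25,18]
#12 0x56→b10/s2 MISS; vc=[25,18,6]
#13 0x36→b6/s2 VC-HIT; vc=[25,18,10]

MISSES = 7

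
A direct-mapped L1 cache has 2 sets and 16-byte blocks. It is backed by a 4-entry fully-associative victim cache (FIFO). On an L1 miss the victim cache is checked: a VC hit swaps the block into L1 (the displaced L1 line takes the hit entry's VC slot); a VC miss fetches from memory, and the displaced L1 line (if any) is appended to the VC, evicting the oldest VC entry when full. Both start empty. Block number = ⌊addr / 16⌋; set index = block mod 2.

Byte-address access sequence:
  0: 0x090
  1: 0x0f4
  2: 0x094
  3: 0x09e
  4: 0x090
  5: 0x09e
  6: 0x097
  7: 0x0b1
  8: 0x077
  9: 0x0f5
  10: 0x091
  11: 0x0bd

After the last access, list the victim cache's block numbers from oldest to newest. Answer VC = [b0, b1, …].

VC = [7, 15, 9]

0: 0x90 (blk 9, set 1) → MISS  vc=[]
1: 0xf4 (blk 15, set 1) → MISS  vc=[9]
2: 0x94 (blk 9, set 1) → VC-HIT  vc=[15]
3: 0x9e (blk 9, set 1) → L1-HIT  vc=[15]
4: 0x90 (blk 9, set 1) → L1-HIT  vc=[15]
5: 0x9e (blk 9, set 1) → L1-HIT  vc=[15]
6: 0x97 (blk 9, set 1) → L1-HIT  vc=[15]
7: 0xb1 (blk 11, set 1) → MISS  vc=[15, 9]
8: 0x77 (blk 7, set 1) → MISS  vc=[15, 9, 11]
9: 0xf5 (blk 15, set 1) → VC-HIT  vc=[7, 9, 11]
10: 0x91 (blk 9, set 1) → VC-HIT  vc=[7, 15, 11]
11: 0xbd (blk 11, set 1) → VC-HIT  vc=[7, 15, 9]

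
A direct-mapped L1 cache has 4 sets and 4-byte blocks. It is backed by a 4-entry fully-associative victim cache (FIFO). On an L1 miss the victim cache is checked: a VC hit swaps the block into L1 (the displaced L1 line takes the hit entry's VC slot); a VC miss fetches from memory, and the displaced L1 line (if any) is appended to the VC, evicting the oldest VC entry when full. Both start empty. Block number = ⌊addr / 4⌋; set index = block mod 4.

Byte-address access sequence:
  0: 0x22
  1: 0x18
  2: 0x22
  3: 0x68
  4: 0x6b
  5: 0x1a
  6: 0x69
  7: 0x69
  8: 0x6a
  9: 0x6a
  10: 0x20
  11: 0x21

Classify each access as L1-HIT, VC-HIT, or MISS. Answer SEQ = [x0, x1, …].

0: 0x22 (blk 8, set 0) → MISS  vc=[]
1: 0x18 (blk 6, set 2) → MISS  vc=[]
2: 0x22 (blk 8, set 0) → L1-HIT  vc=[]
3: 0x68 (blk 26, set 2) → MISS  vc=[6]
4: 0x6b (blk 26, set 2) → L1-HIT  vc=[6]
5: 0x1a (blk 6, set 2) → VC-HIT  vc=[26]
6: 0x69 (blk 26, set 2) → VC-HIT  vc=[6]
7: 0x69 (blk 26, set 2) → L1-HIT  vc=[6]
8: 0x6a (blk 26, set 2) → L1-HIT  vc=[6]
9: 0x6a (blk 26, set 2) → L1-HIT  vc=[6]
10: 0x20 (blk 8, set 0) → L1-HIT  vc=[6]
11: 0x21 (blk 8, set 0) → L1-HIT  vc=[6]

SEQ = [MISS, MISS, L1-HIT, MISS, L1-HIT, VC-HIT, VC-HIT, L1-HIT, L1-HIT, L1-HIT, L1-HIT, L1-HIT]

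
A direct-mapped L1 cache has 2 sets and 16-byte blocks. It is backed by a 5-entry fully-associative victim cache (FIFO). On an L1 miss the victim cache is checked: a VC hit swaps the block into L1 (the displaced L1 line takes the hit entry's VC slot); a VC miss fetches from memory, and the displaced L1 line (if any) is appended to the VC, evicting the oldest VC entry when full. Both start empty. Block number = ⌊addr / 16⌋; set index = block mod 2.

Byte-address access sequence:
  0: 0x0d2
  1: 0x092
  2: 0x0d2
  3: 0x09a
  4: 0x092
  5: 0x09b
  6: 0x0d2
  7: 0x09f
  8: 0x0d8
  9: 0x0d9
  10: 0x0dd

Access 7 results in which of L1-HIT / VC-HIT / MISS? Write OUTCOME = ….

OUTCOME = VC-HIT

  [0] addr=0xd2 blk=13 s=1: MISS | VC []
  [1] addr=0x92 blk=9 s=1: MISS | VC [13]
  [2] addr=0xd2 blk=13 s=1: VC-HIT | VC [9]
  [3] addr=0x9a blk=9 s=1: VC-HIT | VC [13]
  [4] addr=0x92 blk=9 s=1: L1-HIT | VC [13]
  [5] addr=0x9b blk=9 s=1: L1-HIT | VC [13]
  [6] addr=0xd2 blk=13 s=1: VC-HIT | VC [9]
  [7] addr=0x9f blk=9 s=1: VC-HIT | VC [13]
  [8] addr=0xd8 blk=13 s=1: VC-HIT | VC [9]
  [9] addr=0xd9 blk=13 s=1: L1-HIT | VC [9]
  [10] addr=0xdd blk=13 s=1: L1-HIT | VC [9]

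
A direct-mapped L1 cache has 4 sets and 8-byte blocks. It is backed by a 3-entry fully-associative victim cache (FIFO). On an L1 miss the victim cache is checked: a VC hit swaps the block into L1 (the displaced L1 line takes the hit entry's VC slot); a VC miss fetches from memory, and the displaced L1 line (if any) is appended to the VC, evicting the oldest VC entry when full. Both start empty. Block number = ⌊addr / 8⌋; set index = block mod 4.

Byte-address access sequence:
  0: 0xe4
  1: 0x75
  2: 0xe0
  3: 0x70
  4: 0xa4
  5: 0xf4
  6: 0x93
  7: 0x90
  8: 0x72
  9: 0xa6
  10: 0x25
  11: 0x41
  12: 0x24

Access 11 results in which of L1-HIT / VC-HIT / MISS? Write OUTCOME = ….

OUTCOME = MISS

0: 0xe4 (blk 28, set 0) → MISS  vc=[]
1: 0x75 (blk 14, set 2) → MISS  vc=[]
2: 0xe0 (blk 28, set 0) → L1-HIT  vc=[]
3: 0x70 (blk 14, set 2) → L1-HIT  vc=[]
4: 0xa4 (blk 20, set 0) → MISS  vc=[28]
5: 0xf4 (blk 30, set 2) → MISS  vc=[28, 14]
6: 0x93 (blk 18, set 2) → MISS  vc=[28, 14, 30]
7: 0x90 (blk 18, set 2) → L1-HIT  vc=[28, 14, 30]
8: 0x72 (blk 14, set 2) → VC-HIT  vc=[28, 18, 30]
9: 0xa6 (blk 20, set 0) → L1-HIT  vc=[28, 18, 30]
10: 0x25 (blk 4, set 0) → MISS  vc=[18, 30, 20]
11: 0x41 (blk 8, set 0) → MISS  vc=[30, 20, 4]
12: 0x24 (blk 4, set 0) → VC-HIT  vc=[30, 20, 8]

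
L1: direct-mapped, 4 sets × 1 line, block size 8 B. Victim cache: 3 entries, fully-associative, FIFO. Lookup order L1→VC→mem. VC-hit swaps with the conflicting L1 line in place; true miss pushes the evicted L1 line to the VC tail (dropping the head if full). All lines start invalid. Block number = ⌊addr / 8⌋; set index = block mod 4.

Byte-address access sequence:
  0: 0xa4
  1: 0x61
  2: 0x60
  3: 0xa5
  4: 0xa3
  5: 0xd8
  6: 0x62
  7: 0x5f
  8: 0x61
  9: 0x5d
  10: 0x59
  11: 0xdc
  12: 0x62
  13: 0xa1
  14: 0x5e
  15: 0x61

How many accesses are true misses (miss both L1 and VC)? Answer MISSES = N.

MISSES = 4

0: 0xa4 (blk 20, set 0) → MISS  vc=[]
1: 0x61 (blk 12, set 0) → MISS  vc=[20]
2: 0x60 (blk 12, set 0) → L1-HIT  vc=[20]
3: 0xa5 (blk 20, set 0) → VC-HIT  vc=[12]
4: 0xa3 (blk 20, set 0) → L1-HIT  vc=[12]
5: 0xd8 (blk 27, set 3) → MISS  vc=[12]
6: 0x62 (blk 12, set 0) → VC-HIT  vc=[20]
7: 0x5f (blk 11, set 3) → MISS  vc=[20, 27]
8: 0x61 (blk 12, set 0) → L1-HIT  vc=[20, 27]
9: 0x5d (blk 11, set 3) → L1-HIT  vc=[20, 27]
10: 0x59 (blk 11, set 3) → L1-HIT  vc=[20, 27]
11: 0xdc (blk 27, set 3) → VC-HIT  vc=[20, 11]
12: 0x62 (blk 12, set 0) → L1-HIT  vc=[20, 11]
13: 0xa1 (blk 20, set 0) → VC-HIT  vc=[12, 11]
14: 0x5e (blk 11, set 3) → VC-HIT  vc=[12, 27]
15: 0x61 (blk 12, set 0) → VC-HIT  vc=[20, 27]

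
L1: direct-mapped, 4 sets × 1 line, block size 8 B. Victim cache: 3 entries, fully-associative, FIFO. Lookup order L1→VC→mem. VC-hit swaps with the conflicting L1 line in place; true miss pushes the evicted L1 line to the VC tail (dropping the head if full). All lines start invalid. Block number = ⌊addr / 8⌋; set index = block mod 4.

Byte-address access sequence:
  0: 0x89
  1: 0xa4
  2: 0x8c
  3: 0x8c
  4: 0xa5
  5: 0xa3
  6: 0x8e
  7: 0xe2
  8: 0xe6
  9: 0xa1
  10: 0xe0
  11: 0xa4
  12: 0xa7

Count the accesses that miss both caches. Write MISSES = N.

MISSES = 3

0: 0x89 (blk 17, set 1) → MISS  vc=[]
1: 0xa4 (blk 20, set 0) → MISS  vc=[]
2: 0x8c (blk 17, set 1) → L1-HIT  vc=[]
3: 0x8c (blk 17, set 1) → L1-HIT  vc=[]
4: 0xa5 (blk 20, set 0) → L1-HIT  vc=[]
5: 0xa3 (blk 20, set 0) → L1-HIT  vc=[]
6: 0x8e (blk 17, set 1) → L1-HIT  vc=[]
7: 0xe2 (blk 28, set 0) → MISS  vc=[20]
8: 0xe6 (blk 28, set 0) → L1-HIT  vc=[20]
9: 0xa1 (blk 20, set 0) → VC-HIT  vc=[28]
10: 0xe0 (blk 28, set 0) → VC-HIT  vc=[20]
11: 0xa4 (blk 20, set 0) → VC-HIT  vc=[28]
12: 0xa7 (blk 20, set 0) → L1-HIT  vc=[28]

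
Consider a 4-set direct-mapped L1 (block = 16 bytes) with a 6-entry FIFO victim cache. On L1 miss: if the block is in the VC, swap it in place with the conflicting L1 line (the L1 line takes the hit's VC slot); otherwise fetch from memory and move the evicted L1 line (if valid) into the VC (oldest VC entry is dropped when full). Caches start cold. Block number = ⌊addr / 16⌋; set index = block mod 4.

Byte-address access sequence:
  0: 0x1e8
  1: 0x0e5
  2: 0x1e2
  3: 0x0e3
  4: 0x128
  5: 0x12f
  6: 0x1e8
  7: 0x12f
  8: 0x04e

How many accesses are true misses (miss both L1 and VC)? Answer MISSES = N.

  [0] addr=0x1e8 blk=30 s=2: MISS | VC []
  [1] addr=0xe5 blk=14 s=2: MISS | VC [30]
  [2] addr=0x1e2 blk=30 s=2: VC-HIT | VC [14]
  [3] addr=0xe3 blk=14 s=2: VC-HIT | VC [30]
  [4] addr=0x128 blk=18 s=2: MISS | VC [30, 14]
  [5] addr=0x12f blk=18 s=2: L1-HIT | VC [30, 14]
  [6] addr=0x1e8 blk=30 s=2: VC-HIT | VC [18, 14]
  [7] addr=0x12f blk=18 s=2: VC-HIT | VC [30, 14]
  [8] addr=0x4e blk=4 s=0: MISS | VC [30, 14]

MISSES = 4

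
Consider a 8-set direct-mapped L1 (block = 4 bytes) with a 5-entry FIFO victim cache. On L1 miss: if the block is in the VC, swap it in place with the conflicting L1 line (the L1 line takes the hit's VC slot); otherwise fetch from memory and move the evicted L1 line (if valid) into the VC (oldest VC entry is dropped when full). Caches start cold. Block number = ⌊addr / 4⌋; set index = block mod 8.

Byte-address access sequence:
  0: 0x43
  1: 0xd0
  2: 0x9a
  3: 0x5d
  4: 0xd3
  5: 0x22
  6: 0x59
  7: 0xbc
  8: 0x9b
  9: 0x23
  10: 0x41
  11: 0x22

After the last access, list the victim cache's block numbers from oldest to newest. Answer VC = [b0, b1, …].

#0 0x43→b16/s0 MISS; vc=[]
#1 0xd0→b52/s4 MISS; vc=[]
#2 0x9a→b38/s6 MISS; vc=[]
#3 0x5d→b23/s7 MISS; vc=[]
#4 0xd3→b52/s4 L1-HIT; vc=[]
#5 0x22→b8/s0 MISS; vc=[16]
#6 0x59→b22/s6 MISS; vc=[16,38]
#7 0xbc→b47/s7 MISS; vc=[16,38,23]
#8 0x9b→b38/s6 VC-HIT; vc=[16,22,23]
#9 0x23→b8/s0 L1-HIT; vc=[16,22,23]
#10 0x41→b16/s0 VC-HIT; vc=[8,22,23]
#11 0x22→b8/s0 VC-HIT; vc=[16,22,23]

VC = [16, 22, 23]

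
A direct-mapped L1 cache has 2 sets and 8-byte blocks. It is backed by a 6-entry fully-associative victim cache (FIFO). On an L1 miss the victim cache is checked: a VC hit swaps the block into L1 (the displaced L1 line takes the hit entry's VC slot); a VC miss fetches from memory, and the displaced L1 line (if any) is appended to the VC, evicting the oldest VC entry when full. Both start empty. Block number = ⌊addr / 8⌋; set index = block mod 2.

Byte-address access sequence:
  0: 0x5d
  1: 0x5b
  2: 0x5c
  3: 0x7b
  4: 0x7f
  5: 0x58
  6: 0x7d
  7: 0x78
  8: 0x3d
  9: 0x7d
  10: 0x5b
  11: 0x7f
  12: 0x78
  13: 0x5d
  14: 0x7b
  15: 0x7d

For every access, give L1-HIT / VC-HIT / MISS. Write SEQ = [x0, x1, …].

#0 0x5d→b11/s1 MISS; vc=[]
#1 0x5b→b11/s1 L1-HIT; vc=[]
#2 0x5c→b11/s1 L1-HIT; vc=[]
#3 0x7b→b15/s1 MISS; vc=[11]
#4 0x7f→b15/s1 L1-HIT; vc=[11]
#5 0x58→b11/s1 VC-HIT; vc=[15]
#6 0x7d→b15/s1 VC-HIT; vc=[11]
#7 0x78→b15/s1 L1-HIT; vc=[11]
#8 0x3d→b7/s1 MISS; vc=[11,15]
#9 0x7d→b15/s1 VC-HIT; vc=[11,7]
#10 0x5b→b11/s1 VC-HIT; vc=[15,7]
#11 0x7f→b15/s1 VC-HIT; vc=[11,7]
#12 0x78→b15/s1 L1-HIT; vc=[11,7]
#13 0x5d→b11/s1 VC-HIT; vc=[15,7]
#14 0x7b→b15/s1 VC-HIT; vc=[11,7]
#15 0x7d→b15/s1 L1-HIT; vc=[11,7]

SEQ = [MISS, L1-HIT, L1-HIT, MISS, L1-HIT, VC-HIT, VC-HIT, L1-HIT, MISS, VC-HIT, VC-HIT, VC-HIT, L1-HIT, VC-HIT, VC-HIT, L1-HIT]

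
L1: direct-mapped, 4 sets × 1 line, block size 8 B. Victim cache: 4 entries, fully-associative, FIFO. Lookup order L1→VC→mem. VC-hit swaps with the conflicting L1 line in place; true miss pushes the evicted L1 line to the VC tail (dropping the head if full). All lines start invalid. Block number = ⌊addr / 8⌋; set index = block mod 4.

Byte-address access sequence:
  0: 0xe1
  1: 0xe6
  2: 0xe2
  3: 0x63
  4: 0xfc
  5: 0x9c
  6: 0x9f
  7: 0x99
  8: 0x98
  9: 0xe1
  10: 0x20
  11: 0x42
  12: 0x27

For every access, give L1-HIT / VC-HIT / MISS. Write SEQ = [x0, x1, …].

#0 0xe1→b28/s0 MISS; vc=[]
#1 0xe6→b28/s0 L1-HIT; vc=[]
#2 0xe2→b28/s0 L1-HIT; vc=[]
#3 0x63→b12/s0 MISS; vc=[28]
#4 0xfc→b31/s3 MISS; vc=[28]
#5 0x9c→b19/s3 MISS; vc=[28,31]
#6 0x9f→b19/s3 L1-HIT; vc=[28,31]
#7 0x99→b19/s3 L1-HIT; vc=[28,31]
#8 0x98→b19/s3 L1-HIT; vc=[28,31]
#9 0xe1→b28/s0 VC-HIT; vc=[12,31]
#10 0x20→b4/s0 MISS; vc=[12,31,28]
#11 0x42→b8/s0 MISS; vc=[12,31,28,4]
#12 0x27→b4/s0 VC-HIT; vc=[12,31,28,8]

SEQ = [MISS, L1-HIT, L1-HIT, MISS, MISS, MISS, L1-HIT, L1-HIT, L1-HIT, VC-HIT, MISS, MISS, VC-HIT]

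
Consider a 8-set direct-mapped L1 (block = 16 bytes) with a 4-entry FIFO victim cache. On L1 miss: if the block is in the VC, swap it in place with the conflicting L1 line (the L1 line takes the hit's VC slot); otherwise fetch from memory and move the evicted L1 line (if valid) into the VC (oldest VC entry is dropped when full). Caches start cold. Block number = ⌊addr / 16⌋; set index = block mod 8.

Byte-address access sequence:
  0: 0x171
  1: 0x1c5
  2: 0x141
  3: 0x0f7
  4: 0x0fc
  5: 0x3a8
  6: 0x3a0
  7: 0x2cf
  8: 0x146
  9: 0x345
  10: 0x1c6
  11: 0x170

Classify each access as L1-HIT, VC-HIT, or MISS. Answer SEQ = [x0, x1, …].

SEQ = [MISS, MISS, MISS, MISS, L1-HIT, MISS, L1-HIT, MISS, VC-HIT, MISS, VC-HIT, VC-HIT]

  [0] addr=0x171 blk=23 s=7: MISS | VC []
  [1] addr=0x1c5 blk=28 s=4: MISS | VC []
  [2] addr=0x141 blk=20 s=4: MISS | VC [28]
  [3] addr=0xf7 blk=15 s=7: MISS | VC [28, 23]
  [4] addr=0xfc blk=15 s=7: L1-HIT | VC [28, 23]
  [5] addr=0x3a8 blk=58 s=2: MISS | VC [28, 23]
  [6] addr=0x3a0 blk=58 s=2: L1-HIT | VC [28, 23]
  [7] addr=0x2cf blk=44 s=4: MISS | VC [28, 23, 20]
  [8] addr=0x146 blk=20 s=4: VC-HIT | VC [28, 23, 44]
  [9] addr=0x345 blk=52 s=4: MISS | VC [28, 23, 44, 20]
  [10] addr=0x1c6 blk=28 s=4: VC-HIT | VC [52, 23, 44, 20]
  [11] addr=0x170 blk=23 s=7: VC-HIT | VC [52, 15, 44, 20]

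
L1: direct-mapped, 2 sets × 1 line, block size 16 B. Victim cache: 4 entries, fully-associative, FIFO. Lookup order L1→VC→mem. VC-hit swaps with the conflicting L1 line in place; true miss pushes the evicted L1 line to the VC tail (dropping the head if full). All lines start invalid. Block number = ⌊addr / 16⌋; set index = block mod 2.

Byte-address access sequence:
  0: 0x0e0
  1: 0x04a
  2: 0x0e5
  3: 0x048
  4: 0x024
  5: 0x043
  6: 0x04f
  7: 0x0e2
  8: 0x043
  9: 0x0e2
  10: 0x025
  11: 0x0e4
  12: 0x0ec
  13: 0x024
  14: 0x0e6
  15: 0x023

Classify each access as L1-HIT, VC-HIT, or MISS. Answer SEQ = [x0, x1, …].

  [0] addr=0xe0 blk=14 s=0: MISS | VC []
  [1] addr=0x4a blk=4 s=0: MISS | VC [14]
  [2] addr=0xe5 blk=14 s=0: VC-HIT | VC [4]
  [3] addr=0x48 blk=4 s=0: VC-HIT | VC [14]
  [4] addr=0x24 blk=2 s=0: MISS | VC [14, 4]
  [5] addr=0x43 blk=4 s=0: VC-HIT | VC [14, 2]
  [6] addr=0x4f blk=4 s=0: L1-HIT | VC [14, 2]
  [7] addr=0xe2 blk=14 s=0: VC-HIT | VC [4, 2]
  [8] addr=0x43 blk=4 s=0: VC-HIT | VC [14, 2]
  [9] addr=0xe2 blk=14 s=0: VC-HIT | VC [4, 2]
  [10] addr=0x25 blk=2 s=0: VC-HIT | VC [4, 14]
  [11] addr=0xe4 blk=14 s=0: VC-HIT | VC [4, 2]
  [12] addr=0xec blk=14 s=0: L1-HIT | VC [4, 2]
  [13] addr=0x24 blk=2 s=0: VC-HIT | VC [4, 14]
  [14] addr=0xe6 blk=14 s=0: VC-HIT | VC [4, 2]
  [15] addr=0x23 blk=2 s=0: VC-HIT | VC [4, 14]

SEQ = [MISS, MISS, VC-HIT, VC-HIT, MISS, VC-HIT, L1-HIT, VC-HIT, VC-HIT, VC-HIT, VC-HIT, VC-HIT, L1-HIT, VC-HIT, VC-HIT, VC-HIT]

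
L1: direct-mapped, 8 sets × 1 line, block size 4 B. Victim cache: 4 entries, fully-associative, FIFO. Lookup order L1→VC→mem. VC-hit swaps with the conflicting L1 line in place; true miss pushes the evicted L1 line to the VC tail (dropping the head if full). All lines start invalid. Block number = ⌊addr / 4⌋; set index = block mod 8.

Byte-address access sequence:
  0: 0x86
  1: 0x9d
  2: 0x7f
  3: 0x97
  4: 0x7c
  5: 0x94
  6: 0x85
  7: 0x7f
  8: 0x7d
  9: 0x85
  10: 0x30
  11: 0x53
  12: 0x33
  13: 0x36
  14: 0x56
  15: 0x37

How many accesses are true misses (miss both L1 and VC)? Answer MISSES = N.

0: 0x86 (blk 33, set 1) → MISS  vc=[]
1: 0x9d (blk 39, set 7) → MISS  vc=[]
2: 0x7f (blk 31, set 7) → MISS  vc=[39]
3: 0x97 (blk 37, set 5) → MISS  vc=[39]
4: 0x7c (blk 31, set 7) → L1-HIT  vc=[39]
5: 0x94 (blk 37, set 5) → L1-HIT  vc=[39]
6: 0x85 (blk 33, set 1) → L1-HIT  vc=[39]
7: 0x7f (blk 31, set 7) → L1-HIT  vc=[39]
8: 0x7d (blk 31, set 7) → L1-HIT  vc=[39]
9: 0x85 (blk 33, set 1) → L1-HIT  vc=[39]
10: 0x30 (blk 12, set 4) → MISS  vc=[39]
11: 0x53 (blk 20, set 4) → MISS  vc=[39, 12]
12: 0x33 (blk 12, set 4) → VC-HIT  vc=[39, 20]
13: 0x36 (blk 13, set 5) → MISS  vc=[39, 20, 37]
14: 0x56 (blk 21, set 5) → MISS  vc=[39, 20, 37, 13]
15: 0x37 (blk 13, set 5) → VC-HIT  vc=[39, 20, 37, 21]

MISSES = 8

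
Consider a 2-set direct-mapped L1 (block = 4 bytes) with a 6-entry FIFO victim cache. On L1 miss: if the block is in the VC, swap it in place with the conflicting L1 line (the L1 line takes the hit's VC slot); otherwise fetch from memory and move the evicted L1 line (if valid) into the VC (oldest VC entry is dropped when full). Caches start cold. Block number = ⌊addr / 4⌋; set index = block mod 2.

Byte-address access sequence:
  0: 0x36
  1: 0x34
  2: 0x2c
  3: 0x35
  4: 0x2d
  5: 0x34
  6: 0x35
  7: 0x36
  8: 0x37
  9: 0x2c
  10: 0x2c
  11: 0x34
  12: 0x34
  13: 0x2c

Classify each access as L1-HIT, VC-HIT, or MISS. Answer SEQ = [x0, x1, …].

#0 0x36→b13/s1 MISS; vc=[]
#1 0x34→b13/s1 L1-HIT; vc=[]
#2 0x2c→b11/s1 MISS; vc=[13]
#3 0x35→b13/s1 VC-HIT; vc=[11]
#4 0x2d→b11/s1 VC-HIT; vc=[13]
#5 0x34→b13/s1 VC-HIT; vc=[11]
#6 0x35→b13/s1 L1-HIT; vc=[11]
#7 0x36→b13/s1 L1-HIT; vc=[11]
#8 0x37→b13/s1 L1-HIT; vc=[11]
#9 0x2c→b11/s1 VC-HIT; vc=[13]
#10 0x2c→b11/s1 L1-HIT; vc=[13]
#11 0x34→b13/s1 VC-HIT; vc=[11]
#12 0x34→b13/s1 L1-HIT; vc=[11]
#13 0x2c→b11/s1 VC-HIT; vc=[13]

SEQ = [MISS, L1-HIT, MISS, VC-HIT, VC-HIT, VC-HIT, L1-HIT, L1-HIT, L1-HIT, VC-HIT, L1-HIT, VC-HIT, L1-HIT, VC-HIT]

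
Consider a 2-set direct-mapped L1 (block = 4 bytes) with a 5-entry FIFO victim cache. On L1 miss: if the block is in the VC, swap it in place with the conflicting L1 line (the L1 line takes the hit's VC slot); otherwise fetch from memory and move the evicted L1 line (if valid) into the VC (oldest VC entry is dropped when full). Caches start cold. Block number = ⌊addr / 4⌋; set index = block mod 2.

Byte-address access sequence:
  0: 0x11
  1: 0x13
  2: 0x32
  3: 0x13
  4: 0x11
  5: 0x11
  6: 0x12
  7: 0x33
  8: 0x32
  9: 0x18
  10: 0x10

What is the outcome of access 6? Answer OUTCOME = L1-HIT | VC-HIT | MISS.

#0 0x11→b4/s0 MISS; vc=[]
#1 0x13→b4/s0 L1-HIT; vc=[]
#2 0x32→b12/s0 MISS; vc=[4]
#3 0x13→b4/s0 VC-HIT; vc=[12]
#4 0x11→b4/s0 L1-HIT; vc=[12]
#5 0x11→b4/s0 L1-HIT; vc=[12]
#6 0x12→b4/s0 L1-HIT; vc=[12]
#7 0x33→b12/s0 VC-HIT; vc=[4]
#8 0x32→b12/s0 L1-HIT; vc=[4]
#9 0x18→b6/s0 MISS; vc=[4,12]
#10 0x10→b4/s0 VC-HIT; vc=[6,12]

OUTCOME = L1-HIT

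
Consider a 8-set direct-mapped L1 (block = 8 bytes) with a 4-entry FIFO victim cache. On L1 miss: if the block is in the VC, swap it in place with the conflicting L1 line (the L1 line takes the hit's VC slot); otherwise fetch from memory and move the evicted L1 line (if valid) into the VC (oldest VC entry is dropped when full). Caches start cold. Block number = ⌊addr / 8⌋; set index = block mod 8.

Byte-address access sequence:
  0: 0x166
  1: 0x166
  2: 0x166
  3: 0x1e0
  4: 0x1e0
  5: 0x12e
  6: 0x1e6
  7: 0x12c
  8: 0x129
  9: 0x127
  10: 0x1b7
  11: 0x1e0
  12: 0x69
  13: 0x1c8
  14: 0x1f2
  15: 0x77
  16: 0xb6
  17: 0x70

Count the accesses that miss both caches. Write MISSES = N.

#0 0x166→b44/s4 MISS; vc=[]
#1 0x166→b44/s4 L1-HIT; vc=[]
#2 0x166→b44/s4 L1-HIT; vc=[]
#3 0x1e0→b60/s4 MISS; vc=[44]
#4 0x1e0→b60/s4 L1-HIT; vc=[44]
#5 0x12e→b37/s5 MISS; vc=[44]
#6 0x1e6→b60/s4 L1-HIT; vc=[44]
#7 0x12c→b37/s5 L1-HIT; vc=[44]
#8 0x129→b37/s5 L1-HIT; vc=[44]
#9 0x127→b36/s4 MISS; vc=[44,60]
#10 0x1b7→b54/s6 MISS; vc=[44,60]
#11 0x1e0→b60/s4 VC-HIT; vc=[44,36]
#12 0x69→b13/s5 MISS; vc=[44,36,37]
#13 0x1c8→b57/s1 MISS; vc=[44,36,37]
#14 0x1f2→b62/s6 MISS; vc=[44,36,37,54]
#15 0x77→b14/s6 MISS; vc=[36,37,54,62]
#16 0xb6→b22/s6 MISS; vc=[37,54,62,14]
#17 0x70→b14/s6 VC-HIT; vc=[37,54,62,22]

MISSES = 10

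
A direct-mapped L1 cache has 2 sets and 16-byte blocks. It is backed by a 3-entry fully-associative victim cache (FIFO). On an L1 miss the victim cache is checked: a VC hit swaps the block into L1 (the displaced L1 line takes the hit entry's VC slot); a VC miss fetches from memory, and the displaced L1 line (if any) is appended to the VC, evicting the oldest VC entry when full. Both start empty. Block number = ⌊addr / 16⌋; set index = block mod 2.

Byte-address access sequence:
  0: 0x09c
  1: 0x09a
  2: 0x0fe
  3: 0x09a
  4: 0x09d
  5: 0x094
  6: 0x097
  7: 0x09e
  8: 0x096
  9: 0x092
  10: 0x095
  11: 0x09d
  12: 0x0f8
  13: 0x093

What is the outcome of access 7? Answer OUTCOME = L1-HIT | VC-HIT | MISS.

OUTCOME = L1-HIT

0: 0x9c (blk 9, set 1) → MISS  vc=[]
1: 0x9a (blk 9, set 1) → L1-HIT  vc=[]
2: 0xfe (blk 15, set 1) → MISS  vc=[9]
3: 0x9a (blk 9, set 1) → VC-HIT  vc=[15]
4: 0x9d (blk 9, set 1) → L1-HIT  vc=[15]
5: 0x94 (blk 9, set 1) → L1-HIT  vc=[15]
6: 0x97 (blk 9, set 1) → L1-HIT  vc=[15]
7: 0x9e (blk 9, set 1) → L1-HIT  vc=[15]
8: 0x96 (blk 9, set 1) → L1-HIT  vc=[15]
9: 0x92 (blk 9, set 1) → L1-HIT  vc=[15]
10: 0x95 (blk 9, set 1) → L1-HIT  vc=[15]
11: 0x9d (blk 9, set 1) → L1-HIT  vc=[15]
12: 0xf8 (blk 15, set 1) → VC-HIT  vc=[9]
13: 0x93 (blk 9, set 1) → VC-HIT  vc=[15]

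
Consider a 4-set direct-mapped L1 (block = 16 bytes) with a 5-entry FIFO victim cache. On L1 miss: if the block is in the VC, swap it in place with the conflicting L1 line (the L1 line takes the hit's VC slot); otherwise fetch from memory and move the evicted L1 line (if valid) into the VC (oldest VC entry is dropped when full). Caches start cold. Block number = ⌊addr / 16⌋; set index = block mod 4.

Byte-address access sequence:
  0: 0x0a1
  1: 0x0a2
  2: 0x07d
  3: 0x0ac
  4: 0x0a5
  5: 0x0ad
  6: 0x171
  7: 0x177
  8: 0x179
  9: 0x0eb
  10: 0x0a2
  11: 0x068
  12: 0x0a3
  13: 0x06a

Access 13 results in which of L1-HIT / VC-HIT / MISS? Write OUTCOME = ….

OUTCOME = VC-HIT

#0 0xa1→b10/s2 MISS; vc=[]
#1 0xa2→b10/s2 L1-HIT; vc=[]
#2 0x7d→b7/s3 MISS; vc=[]
#3 0xac→b10/s2 L1-HIT; vc=[]
#4 0xa5→b10/s2 L1-HIT; vc=[]
#5 0xad→b10/s2 L1-HIT; vc=[]
#6 0x171→b23/s3 MISS; vc=[7]
#7 0x177→b23/s3 L1-HIT; vc=[7]
#8 0x179→b23/s3 L1-HIT; vc=[7]
#9 0xeb→b14/s2 MISS; vc=[7,10]
#10 0xa2→b10/s2 VC-HIT; vc=[7,14]
#11 0x68→b6/s2 MISS; vc=[7,14,10]
#12 0xa3→b10/s2 VC-HIT; vc=[7,14,6]
#13 0x6a→b6/s2 VC-HIT; vc=[7,14,10]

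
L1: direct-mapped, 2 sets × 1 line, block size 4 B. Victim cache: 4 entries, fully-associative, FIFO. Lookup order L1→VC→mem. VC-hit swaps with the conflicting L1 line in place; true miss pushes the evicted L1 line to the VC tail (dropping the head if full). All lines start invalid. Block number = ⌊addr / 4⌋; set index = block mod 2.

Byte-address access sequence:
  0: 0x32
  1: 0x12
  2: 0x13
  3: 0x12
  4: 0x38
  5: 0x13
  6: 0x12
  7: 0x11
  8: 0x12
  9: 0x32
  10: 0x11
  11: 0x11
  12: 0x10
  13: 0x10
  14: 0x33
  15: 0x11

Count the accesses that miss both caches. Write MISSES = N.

MISSES = 3

#0 0x32→b12/s0 MISS; vc=[]
#1 0x12→b4/s0 MISS; vc=[12]
#2 0x13→b4/s0 L1-HIT; vc=[12]
#3 0x12→b4/s0 L1-HIT; vc=[12]
#4 0x38→b14/s0 MISS; vc=[12,4]
#5 0x13→b4/s0 VC-HIT; vc=[12,14]
#6 0x12→b4/s0 L1-HIT; vc=[12,14]
#7 0x11→b4/s0 L1-HIT; vc=[12,14]
#8 0x12→b4/s0 L1-HIT; vc=[12,14]
#9 0x32→b12/s0 VC-HIT; vc=[4,14]
#10 0x11→b4/s0 VC-HIT; vc=[12,14]
#11 0x11→b4/s0 L1-HIT; vc=[12,14]
#12 0x10→b4/s0 L1-HIT; vc=[12,14]
#13 0x10→b4/s0 L1-HIT; vc=[12,14]
#14 0x33→b12/s0 VC-HIT; vc=[4,14]
#15 0x11→b4/s0 VC-HIT; vc=[12,14]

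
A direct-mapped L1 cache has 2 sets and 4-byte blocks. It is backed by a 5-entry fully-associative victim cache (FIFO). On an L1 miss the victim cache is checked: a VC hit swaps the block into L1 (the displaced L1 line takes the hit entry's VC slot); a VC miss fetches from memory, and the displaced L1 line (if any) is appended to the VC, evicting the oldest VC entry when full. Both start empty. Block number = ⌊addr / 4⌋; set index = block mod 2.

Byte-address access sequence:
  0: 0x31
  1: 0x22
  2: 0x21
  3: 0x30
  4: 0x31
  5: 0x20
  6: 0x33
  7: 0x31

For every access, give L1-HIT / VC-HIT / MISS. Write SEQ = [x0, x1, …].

SEQ = [MISS, MISS, L1-HIT, VC-HIT, L1-HIT, VC-HIT, VC-HIT, L1-HIT]

  [0] addr=0x31 blk=12 s=0: MISS | VC []
  [1] addr=0x22 blk=8 s=0: MISS | VC [12]
  [2] addr=0x21 blk=8 s=0: L1-HIT | VC [12]
  [3] addr=0x30 blk=12 s=0: VC-HIT | VC [8]
  [4] addr=0x31 blk=12 s=0: L1-HIT | VC [8]
  [5] addr=0x20 blk=8 s=0: VC-HIT | VC [12]
  [6] addr=0x33 blk=12 s=0: VC-HIT | VC [8]
  [7] addr=0x31 blk=12 s=0: L1-HIT | VC [8]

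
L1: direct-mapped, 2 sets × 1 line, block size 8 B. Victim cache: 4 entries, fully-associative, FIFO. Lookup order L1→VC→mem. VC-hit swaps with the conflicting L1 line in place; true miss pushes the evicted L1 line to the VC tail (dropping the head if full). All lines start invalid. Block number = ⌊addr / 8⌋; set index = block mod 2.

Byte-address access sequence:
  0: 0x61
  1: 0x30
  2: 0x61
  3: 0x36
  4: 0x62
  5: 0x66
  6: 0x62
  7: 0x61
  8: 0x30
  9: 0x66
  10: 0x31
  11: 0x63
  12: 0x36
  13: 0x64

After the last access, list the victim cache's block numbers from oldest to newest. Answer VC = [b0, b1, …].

  [0] addr=0x61 blk=12 s=0: MISS | VC []
  [1] addr=0x30 blk=6 s=0: MISS | VC [12]
  [2] addr=0x61 blk=12 s=0: VC-HIT | VC [6]
  [3] addr=0x36 blk=6 s=0: VC-HIT | VC [12]
  [4] addr=0x62 blk=12 s=0: VC-HIT | VC [6]
  [5] addr=0x66 blk=12 s=0: L1-HIT | VC [6]
  [6] addr=0x62 blk=12 s=0: L1-HIT | VC [6]
  [7] addr=0x61 blk=12 s=0: L1-HIT | VC [6]
  [8] addr=0x30 blk=6 s=0: VC-HIT | VC [12]
  [9] addr=0x66 blk=12 s=0: VC-HIT | VC [6]
  [10] addr=0x31 blk=6 s=0: VC-HIT | VC [12]
  [11] addr=0x63 blk=12 s=0: VC-HIT | VC [6]
  [12] addr=0x36 blk=6 s=0: VC-HIT | VC [12]
  [13] addr=0x64 blk=12 s=0: VC-HIT | VC [6]

VC = [6]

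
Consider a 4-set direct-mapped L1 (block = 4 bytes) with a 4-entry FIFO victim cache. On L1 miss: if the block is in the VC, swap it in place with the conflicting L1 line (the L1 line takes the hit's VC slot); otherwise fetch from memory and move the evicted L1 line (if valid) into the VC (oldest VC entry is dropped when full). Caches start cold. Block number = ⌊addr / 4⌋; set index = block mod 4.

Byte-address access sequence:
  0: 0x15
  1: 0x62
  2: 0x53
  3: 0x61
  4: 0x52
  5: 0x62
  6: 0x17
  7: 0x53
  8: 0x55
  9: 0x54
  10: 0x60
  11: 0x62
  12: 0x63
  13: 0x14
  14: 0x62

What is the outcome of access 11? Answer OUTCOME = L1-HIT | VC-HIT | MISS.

OUTCOME = L1-HIT

#0 0x15→b5/s1 MISS; vc=[]
#1 0x62→b24/s0 MISS; vc=[]
#2 0x53→b20/s0 MISS; vc=[24]
#3 0x61→b24/s0 VC-HIT; vc=[20]
#4 0x52→b20/s0 VC-HIT; vc=[24]
#5 0x62→b24/s0 VC-HIT; vc=[20]
#6 0x17→b5/s1 L1-HIT; vc=[20]
#7 0x53→b20/s0 VC-HIT; vc=[24]
#8 0x55→b21/s1 MISS; vc=[24,5]
#9 0x54→b21/s1 L1-HIT; vc=[24,5]
#10 0x60→b24/s0 VC-HIT; vc=[20,5]
#11 0x62→b24/s0 L1-HIT; vc=[20,5]
#12 0x63→b24/s0 L1-HIT; vc=[20,5]
#13 0x14→b5/s1 VC-HIT; vc=[20,21]
#14 0x62→b24/s0 L1-HIT; vc=[20,21]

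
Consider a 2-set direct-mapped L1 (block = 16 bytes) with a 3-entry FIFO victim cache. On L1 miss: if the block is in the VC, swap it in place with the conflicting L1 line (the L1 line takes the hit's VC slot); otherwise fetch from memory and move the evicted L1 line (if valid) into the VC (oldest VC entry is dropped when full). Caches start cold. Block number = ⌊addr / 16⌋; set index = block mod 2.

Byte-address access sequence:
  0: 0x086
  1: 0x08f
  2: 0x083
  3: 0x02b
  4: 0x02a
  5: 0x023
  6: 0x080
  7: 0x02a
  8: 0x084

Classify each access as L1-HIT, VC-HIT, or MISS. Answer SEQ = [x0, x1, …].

SEQ = [MISS, L1-HIT, L1-HIT, MISS, L1-HIT, L1-HIT, VC-HIT, VC-HIT, VC-HIT]

  [0] addr=0x86 blk=8 s=0: MISS | VC []
  [1] addr=0x8f blk=8 s=0: L1-HIT | VC []
  [2] addr=0x83 blk=8 s=0: L1-HIT | VC []
  [3] addr=0x2b blk=2 s=0: MISS | VC [8]
  [4] addr=0x2a blk=2 s=0: L1-HIT | VC [8]
  [5] addr=0x23 blk=2 s=0: L1-HIT | VC [8]
  [6] addr=0x80 blk=8 s=0: VC-HIT | VC [2]
  [7] addr=0x2a blk=2 s=0: VC-HIT | VC [8]
  [8] addr=0x84 blk=8 s=0: VC-HIT | VC [2]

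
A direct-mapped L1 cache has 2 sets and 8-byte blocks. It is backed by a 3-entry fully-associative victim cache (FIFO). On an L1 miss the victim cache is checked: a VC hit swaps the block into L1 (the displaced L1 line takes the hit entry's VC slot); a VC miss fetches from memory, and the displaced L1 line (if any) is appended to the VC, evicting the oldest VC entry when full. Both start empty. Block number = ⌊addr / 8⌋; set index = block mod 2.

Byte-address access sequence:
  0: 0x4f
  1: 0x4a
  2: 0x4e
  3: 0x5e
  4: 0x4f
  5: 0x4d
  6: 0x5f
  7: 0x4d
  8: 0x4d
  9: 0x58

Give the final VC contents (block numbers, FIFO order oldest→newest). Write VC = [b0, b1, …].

VC = [9]

  [0] addr=0x4f blk=9 s=1: MISS | VC []
  [1] addr=0x4a blk=9 s=1: L1-HIT | VC []
  [2] addr=0x4e blk=9 s=1: L1-HIT | VC []
  [3] addr=0x5e blk=11 s=1: MISS | VC [9]
  [4] addr=0x4f blk=9 s=1: VC-HIT | VC [11]
  [5] addr=0x4d blk=9 s=1: L1-HIT | VC [11]
  [6] addr=0x5f blk=11 s=1: VC-HIT | VC [9]
  [7] addr=0x4d blk=9 s=1: VC-HIT | VC [11]
  [8] addr=0x4d blk=9 s=1: L1-HIT | VC [11]
  [9] addr=0x58 blk=11 s=1: VC-HIT | VC [9]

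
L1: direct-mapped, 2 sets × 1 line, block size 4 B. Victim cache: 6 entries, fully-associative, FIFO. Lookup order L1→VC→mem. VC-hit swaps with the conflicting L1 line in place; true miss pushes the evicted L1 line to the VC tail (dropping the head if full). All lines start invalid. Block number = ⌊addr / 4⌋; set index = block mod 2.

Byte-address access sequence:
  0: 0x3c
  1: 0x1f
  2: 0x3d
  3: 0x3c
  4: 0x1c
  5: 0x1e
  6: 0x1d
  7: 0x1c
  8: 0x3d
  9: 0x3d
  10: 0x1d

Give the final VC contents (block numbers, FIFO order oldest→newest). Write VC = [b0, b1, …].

VC = [15]

0: 0x3c (blk 15, set 1) → MISS  vc=[]
1: 0x1f (blk 7, set 1) → MISS  vc=[15]
2: 0x3d (blk 15, set 1) → VC-HIT  vc=[7]
3: 0x3c (blk 15, set 1) → L1-HIT  vc=[7]
4: 0x1c (blk 7, set 1) → VC-HIT  vc=[15]
5: 0x1e (blk 7, set 1) → L1-HIT  vc=[15]
6: 0x1d (blk 7, set 1) → L1-HIT  vc=[15]
7: 0x1c (blk 7, set 1) → L1-HIT  vc=[15]
8: 0x3d (blk 15, set 1) → VC-HIT  vc=[7]
9: 0x3d (blk 15, set 1) → L1-HIT  vc=[7]
10: 0x1d (blk 7, set 1) → VC-HIT  vc=[15]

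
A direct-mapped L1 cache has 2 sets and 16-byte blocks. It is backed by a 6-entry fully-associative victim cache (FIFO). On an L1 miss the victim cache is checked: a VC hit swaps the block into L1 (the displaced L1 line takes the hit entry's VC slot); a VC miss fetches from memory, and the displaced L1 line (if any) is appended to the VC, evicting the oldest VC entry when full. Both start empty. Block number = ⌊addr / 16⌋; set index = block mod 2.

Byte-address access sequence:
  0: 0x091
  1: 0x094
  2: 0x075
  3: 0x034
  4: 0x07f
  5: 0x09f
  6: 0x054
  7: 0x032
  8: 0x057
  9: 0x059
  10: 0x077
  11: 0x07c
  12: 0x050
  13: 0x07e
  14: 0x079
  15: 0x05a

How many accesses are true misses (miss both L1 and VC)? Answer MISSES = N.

MISSES = 4

0: 0x91 (blk 9, set 1) → MISS  vc=[]
1: 0x94 (blk 9, set 1) → L1-HIT  vc=[]
2: 0x75 (blk 7, set 1) → MISS  vc=[9]
3: 0x34 (blk 3, set 1) → MISS  vc=[9, 7]
4: 0x7f (blk 7, set 1) → VC-HIT  vc=[9, 3]
5: 0x9f (blk 9, set 1) → VC-HIT  vc=[7, 3]
6: 0x54 (blk 5, set 1) → MISS  vc=[7, 3, 9]
7: 0x32 (blk 3, set 1) → VC-HIT  vc=[7, 5, 9]
8: 0x57 (blk 5, set 1) → VC-HIT  vc=[7, 3, 9]
9: 0x59 (blk 5, set 1) → L1-HIT  vc=[7, 3, 9]
10: 0x77 (blk 7, set 1) → VC-HIT  vc=[5, 3, 9]
11: 0x7c (blk 7, set 1) → L1-HIT  vc=[5, 3, 9]
12: 0x50 (blk 5, set 1) → VC-HIT  vc=[7, 3, 9]
13: 0x7e (blk 7, set 1) → VC-HIT  vc=[5, 3, 9]
14: 0x79 (blk 7, set 1) → L1-HIT  vc=[5, 3, 9]
15: 0x5a (blk 5, set 1) → VC-HIT  vc=[7, 3, 9]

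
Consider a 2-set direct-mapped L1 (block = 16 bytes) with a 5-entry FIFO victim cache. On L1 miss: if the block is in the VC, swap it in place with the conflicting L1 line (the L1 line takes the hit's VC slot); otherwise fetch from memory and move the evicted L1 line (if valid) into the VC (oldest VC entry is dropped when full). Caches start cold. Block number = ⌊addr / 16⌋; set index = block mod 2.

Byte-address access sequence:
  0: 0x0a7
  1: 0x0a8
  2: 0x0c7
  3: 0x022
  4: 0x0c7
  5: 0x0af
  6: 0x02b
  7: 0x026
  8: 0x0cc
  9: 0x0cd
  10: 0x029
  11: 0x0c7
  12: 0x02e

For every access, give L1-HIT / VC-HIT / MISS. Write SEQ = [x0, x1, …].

#0 0xa7→b10/s0 MISS; vc=[]
#1 0xa8→b10/s0 L1-HIT; vc=[]
#2 0xc7→b12/s0 MISS; vc=[10]
#3 0x22→b2/s0 MISS; vc=[10,12]
#4 0xc7→b12/s0 VC-HIT; vc=[10,2]
#5 0xaf→b10/s0 VC-HIT; vc=[12,2]
#6 0x2b→b2/s0 VC-HIT; vc=[12,10]
#7 0x26→b2/s0 L1-HIT; vc=[12,10]
#8 0xcc→b12/s0 VC-HIT; vc=[2,10]
#9 0xcd→b12/s0 L1-HIT; vc=[2,10]
#10 0x29→b2/s0 VC-HIT; vc=[12,10]
#11 0xc7→b12/s0 VC-HIT; vc=[2,10]
#12 0x2e→b2/s0 VC-HIT; vc=[12,10]

SEQ = [MISS, L1-HIT, MISS, MISS, VC-HIT, VC-HIT, VC-HIT, L1-HIT, VC-HIT, L1-HIT, VC-HIT, VC-HIT, VC-HIT]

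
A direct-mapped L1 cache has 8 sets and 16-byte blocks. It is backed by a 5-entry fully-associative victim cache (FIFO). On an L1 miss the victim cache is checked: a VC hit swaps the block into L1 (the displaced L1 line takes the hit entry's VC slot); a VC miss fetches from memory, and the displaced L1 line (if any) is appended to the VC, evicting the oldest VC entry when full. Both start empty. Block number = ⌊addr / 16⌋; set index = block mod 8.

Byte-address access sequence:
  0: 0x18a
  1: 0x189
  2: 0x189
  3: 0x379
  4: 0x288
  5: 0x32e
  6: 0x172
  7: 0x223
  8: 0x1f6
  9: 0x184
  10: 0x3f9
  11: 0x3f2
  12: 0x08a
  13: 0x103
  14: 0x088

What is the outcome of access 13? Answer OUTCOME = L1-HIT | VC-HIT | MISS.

0: 0x18a (blk 24, set 0) → MISS  vc=[]
1: 0x189 (blk 24, set 0) → L1-HIT  vc=[]
2: 0x189 (blk 24, set 0) → L1-HIT  vc=[]
3: 0x379 (blk 55, set 7) → MISS  vc=[]
4: 0x288 (blk 40, set 0) → MISS  vc=[24]
5: 0x32e (blk 50, set 2) → MISS  vc=[24]
6: 0x172 (blk 23, set 7) → MISS  vc=[24, 55]
7: 0x223 (blk 34, set 2) → MISS  vc=[24, 55, 50]
8: 0x1f6 (blk 31, set 7) → MISS  vc=[24, 55, 50, 23]
9: 0x184 (blk 24, set 0) → VC-HIT  vc=[40, 55, 50, 23]
10: 0x3f9 (blk 63, set 7) → MISS  vc=[40, 55, 50, 23, 31]
11: 0x3f2 (blk 63, set 7) → L1-HIT  vc=[40, 55, 50, 23, 31]
12: 0x8a (blk 8, set 0) → MISS  vc=[55, 50, 23, 31, 24]
13: 0x103 (blk 16, set 0) → MISS  vc=[50, 23, 31, 24, 8]
14: 0x88 (blk 8, set 0) → VC-HIT  vc=[50, 23, 31, 24, 16]

OUTCOME = MISS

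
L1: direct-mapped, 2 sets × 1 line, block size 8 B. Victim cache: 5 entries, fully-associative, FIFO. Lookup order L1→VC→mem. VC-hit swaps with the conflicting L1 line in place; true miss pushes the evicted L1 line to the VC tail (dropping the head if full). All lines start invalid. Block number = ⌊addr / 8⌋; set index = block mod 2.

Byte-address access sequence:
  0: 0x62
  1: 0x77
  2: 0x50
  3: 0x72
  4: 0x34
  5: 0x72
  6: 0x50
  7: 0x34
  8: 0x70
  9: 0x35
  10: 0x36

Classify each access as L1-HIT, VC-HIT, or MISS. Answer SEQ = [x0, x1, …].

0: 0x62 (blk 12, set 0) → MISS  vc=[]
1: 0x77 (blk 14, set 0) → MISS  vc=[12]
2: 0x50 (blk 10, set 0) → MISS  vc=[12, 14]
3: 0x72 (blk 14, set 0) → VC-HIT  vc=[12, 10]
4: 0x34 (blk 6, set 0) → MISS  vc=[12, 10, 14]
5: 0x72 (blk 14, set 0) → VC-HIT  vc=[12, 10, 6]
6: 0x50 (blk 10, set 0) → VC-HIT  vc=[12, 14, 6]
7: 0x34 (blk 6, set 0) → VC-HIT  vc=[12, 14, 10]
8: 0x70 (blk 14, set 0) → VC-HIT  vc=[12, 6, 10]
9: 0x35 (blk 6, set 0) → VC-HIT  vc=[12, 14, 10]
10: 0x36 (blk 6, set 0) → L1-HIT  vc=[12, 14, 10]

SEQ = [MISS, MISS, MISS, VC-HIT, MISS, VC-HIT, VC-HIT, VC-HIT, VC-HIT, VC-HIT, L1-HIT]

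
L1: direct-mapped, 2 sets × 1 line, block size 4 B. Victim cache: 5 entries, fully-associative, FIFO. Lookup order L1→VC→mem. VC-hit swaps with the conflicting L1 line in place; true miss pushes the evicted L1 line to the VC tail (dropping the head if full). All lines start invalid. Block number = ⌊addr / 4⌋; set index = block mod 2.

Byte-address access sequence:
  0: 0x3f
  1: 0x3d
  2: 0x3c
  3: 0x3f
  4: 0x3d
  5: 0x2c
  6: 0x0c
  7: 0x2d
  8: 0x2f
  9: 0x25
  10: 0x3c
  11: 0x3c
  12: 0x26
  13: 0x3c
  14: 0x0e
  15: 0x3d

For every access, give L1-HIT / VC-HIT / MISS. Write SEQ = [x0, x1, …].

SEQ = [MISS, L1-HIT, L1-HIT, L1-HIT, L1-HIT, MISS, MISS, VC-HIT, L1-HIT, MISS, VC-HIT, L1-HIT, VC-HIT, VC-HIT, VC-HIT, VC-HIT]

0: 0x3f (blk 15, set 1) → MISS  vc=[]
1: 0x3d (blk 15, set 1) → L1-HIT  vc=[]
2: 0x3c (blk 15, set 1) → L1-HIT  vc=[]
3: 0x3f (blk 15, set 1) → L1-HIT  vc=[]
4: 0x3d (blk 15, set 1) → L1-HIT  vc=[]
5: 0x2c (blk 11, set 1) → MISS  vc=[15]
6: 0xc (blk 3, set 1) → MISS  vc=[15, 11]
7: 0x2d (blk 11, set 1) → VC-HIT  vc=[15, 3]
8: 0x2f (blk 11, set 1) → L1-HIT  vc=[15, 3]
9: 0x25 (blk 9, set 1) → MISS  vc=[15, 3, 11]
10: 0x3c (blk 15, set 1) → VC-HIT  vc=[9, 3, 11]
11: 0x3c (blk 15, set 1) → L1-HIT  vc=[9, 3, 11]
12: 0x26 (blk 9, set 1) → VC-HIT  vc=[15, 3, 11]
13: 0x3c (blk 15, set 1) → VC-HIT  vc=[9, 3, 11]
14: 0xe (blk 3, set 1) → VC-HIT  vc=[9, 15, 11]
15: 0x3d (blk 15, set 1) → VC-HIT  vc=[9, 3, 11]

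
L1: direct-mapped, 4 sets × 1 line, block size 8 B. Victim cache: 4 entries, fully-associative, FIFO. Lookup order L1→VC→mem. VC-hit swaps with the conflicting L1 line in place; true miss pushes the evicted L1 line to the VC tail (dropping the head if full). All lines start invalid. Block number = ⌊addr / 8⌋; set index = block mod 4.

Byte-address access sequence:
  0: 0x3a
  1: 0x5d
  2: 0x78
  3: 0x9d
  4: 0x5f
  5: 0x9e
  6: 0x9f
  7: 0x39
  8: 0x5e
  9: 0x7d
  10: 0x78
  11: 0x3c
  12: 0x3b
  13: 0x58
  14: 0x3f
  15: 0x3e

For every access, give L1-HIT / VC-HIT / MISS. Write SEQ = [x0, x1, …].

SEQ = [MISS, MISS, MISS, MISS, VC-HIT, VC-HIT, L1-HIT, VC-HIT, VC-HIT, VC-HIT, L1-HIT, VC-HIT, L1-HIT, VC-HIT, VC-HIT, L1-HIT]

#0 0x3a→b7/s3 MISS; vc=[]
#1 0x5d→b11/s3 MISS; vc=[7]
#2 0x78→b15/s3 MISS; vc=[7,11]
#3 0x9d→b19/s3 MISS; vc=[7,11,15]
#4 0x5f→b11/s3 VC-HIT; vc=[7,19,15]
#5 0x9e→b19/s3 VC-HIT; vc=[7,11,15]
#6 0x9f→b19/s3 L1-HIT; vc=[7,11,15]
#7 0x39→b7/s3 VC-HIT; vc=[19,11,15]
#8 0x5e→b11/s3 VC-HIT; vc=[19,7,15]
#9 0x7d→b15/s3 VC-HIT; vc=[19,7,11]
#10 0x78→b15/s3 L1-HIT; vc=[19,7,11]
#11 0x3c→b7/s3 VC-HIT; vc=[19,15,11]
#12 0x3b→b7/s3 L1-HIT; vc=[19,15,11]
#13 0x58→b11/s3 VC-HIT; vc=[19,15,7]
#14 0x3f→b7/s3 VC-HIT; vc=[19,15,11]
#15 0x3e→b7/s3 L1-HIT; vc=[19,15,11]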